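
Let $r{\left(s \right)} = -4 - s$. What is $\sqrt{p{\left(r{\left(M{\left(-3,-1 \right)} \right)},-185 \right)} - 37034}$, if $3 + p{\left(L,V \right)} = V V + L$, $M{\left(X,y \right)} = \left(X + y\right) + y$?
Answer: $i \sqrt{2811} \approx 53.019 i$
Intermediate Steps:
$M{\left(X,y \right)} = X + 2 y$
$p{\left(L,V \right)} = -3 + L + V^{2}$ ($p{\left(L,V \right)} = -3 + \left(V V + L\right) = -3 + \left(V^{2} + L\right) = -3 + \left(L + V^{2}\right) = -3 + L + V^{2}$)
$\sqrt{p{\left(r{\left(M{\left(-3,-1 \right)} \right)},-185 \right)} - 37034} = \sqrt{\left(-3 - \left(1 - 2\right) + \left(-185\right)^{2}\right) - 37034} = \sqrt{\left(-3 - -1 + 34225\right) - 37034} = \sqrt{\left(-3 + \left(-4 + 5\right) + 34225\right) - 37034} = \sqrt{\left(-3 + 1 + 34225\right) - 37034} = \sqrt{34223 - 37034} = \sqrt{-2811} = i \sqrt{2811}$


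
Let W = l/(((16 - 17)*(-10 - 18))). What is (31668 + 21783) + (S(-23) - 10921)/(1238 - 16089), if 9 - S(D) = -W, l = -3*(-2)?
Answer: 11113363979/207914 ≈ 53452.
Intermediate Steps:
l = 6
W = 3/14 (W = 6/(((16 - 17)*(-10 - 18))) = 6/((-1*(-28))) = 6/28 = 6*(1/28) = 3/14 ≈ 0.21429)
S(D) = 129/14 (S(D) = 9 - (-1)*3/14 = 9 - 1*(-3/14) = 9 + 3/14 = 129/14)
(31668 + 21783) + (S(-23) - 10921)/(1238 - 16089) = (31668 + 21783) + (129/14 - 10921)/(1238 - 16089) = 53451 - 152765/14/(-14851) = 53451 - 152765/14*(-1/14851) = 53451 + 152765/207914 = 11113363979/207914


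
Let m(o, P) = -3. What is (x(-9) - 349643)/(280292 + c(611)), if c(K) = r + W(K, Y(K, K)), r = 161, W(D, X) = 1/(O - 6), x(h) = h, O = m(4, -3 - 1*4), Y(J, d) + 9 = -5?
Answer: -786717/631019 ≈ -1.2467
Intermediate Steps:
Y(J, d) = -14 (Y(J, d) = -9 - 5 = -14)
O = -3
W(D, X) = -⅑ (W(D, X) = 1/(-3 - 6) = 1/(-9) = -⅑)
c(K) = 1448/9 (c(K) = 161 - ⅑ = 1448/9)
(x(-9) - 349643)/(280292 + c(611)) = (-9 - 349643)/(280292 + 1448/9) = -349652/2524076/9 = -349652*9/2524076 = -786717/631019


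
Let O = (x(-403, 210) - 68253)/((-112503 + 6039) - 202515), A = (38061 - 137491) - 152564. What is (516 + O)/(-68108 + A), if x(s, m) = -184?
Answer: -159501601/98904795858 ≈ -0.0016127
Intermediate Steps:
A = -251994 (A = -99430 - 152564 = -251994)
O = 68437/308979 (O = (-184 - 68253)/((-112503 + 6039) - 202515) = -68437/(-106464 - 202515) = -68437/(-308979) = -68437*(-1/308979) = 68437/308979 ≈ 0.22149)
(516 + O)/(-68108 + A) = (516 + 68437/308979)/(-68108 - 251994) = (159501601/308979)/(-320102) = (159501601/308979)*(-1/320102) = -159501601/98904795858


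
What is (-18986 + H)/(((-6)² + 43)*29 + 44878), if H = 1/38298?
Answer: -727125827/1806478362 ≈ -0.40251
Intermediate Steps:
H = 1/38298 ≈ 2.6111e-5
(-18986 + H)/(((-6)² + 43)*29 + 44878) = (-18986 + 1/38298)/(((-6)² + 43)*29 + 44878) = -727125827/(38298*((36 + 43)*29 + 44878)) = -727125827/(38298*(79*29 + 44878)) = -727125827/(38298*(2291 + 44878)) = -727125827/38298/47169 = -727125827/38298*1/47169 = -727125827/1806478362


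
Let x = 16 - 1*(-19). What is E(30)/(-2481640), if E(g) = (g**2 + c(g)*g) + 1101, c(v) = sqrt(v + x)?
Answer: -2001/2481640 - 3*sqrt(65)/248164 ≈ -0.00090378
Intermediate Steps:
x = 35 (x = 16 + 19 = 35)
c(v) = sqrt(35 + v) (c(v) = sqrt(v + 35) = sqrt(35 + v))
E(g) = 1101 + g**2 + g*sqrt(35 + g) (E(g) = (g**2 + sqrt(35 + g)*g) + 1101 = (g**2 + g*sqrt(35 + g)) + 1101 = 1101 + g**2 + g*sqrt(35 + g))
E(30)/(-2481640) = (1101 + 30**2 + 30*sqrt(35 + 30))/(-2481640) = (1101 + 900 + 30*sqrt(65))*(-1/2481640) = (2001 + 30*sqrt(65))*(-1/2481640) = -2001/2481640 - 3*sqrt(65)/248164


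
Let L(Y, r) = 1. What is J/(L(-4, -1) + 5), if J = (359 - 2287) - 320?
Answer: -1124/3 ≈ -374.67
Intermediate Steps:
J = -2248 (J = -1928 - 320 = -2248)
J/(L(-4, -1) + 5) = -2248/(1 + 5) = -2248/6 = -2248*⅙ = -1124/3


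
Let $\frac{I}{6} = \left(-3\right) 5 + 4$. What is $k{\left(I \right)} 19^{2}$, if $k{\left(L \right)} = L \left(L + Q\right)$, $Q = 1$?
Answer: $1548690$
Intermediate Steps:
$I = -66$ ($I = 6 \left(\left(-3\right) 5 + 4\right) = 6 \left(-15 + 4\right) = 6 \left(-11\right) = -66$)
$k{\left(L \right)} = L \left(1 + L\right)$ ($k{\left(L \right)} = L \left(L + 1\right) = L \left(1 + L\right)$)
$k{\left(I \right)} 19^{2} = - 66 \left(1 - 66\right) 19^{2} = \left(-66\right) \left(-65\right) 361 = 4290 \cdot 361 = 1548690$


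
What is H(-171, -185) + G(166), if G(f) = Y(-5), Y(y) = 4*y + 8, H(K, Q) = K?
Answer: -183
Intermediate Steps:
Y(y) = 8 + 4*y
G(f) = -12 (G(f) = 8 + 4*(-5) = 8 - 20 = -12)
H(-171, -185) + G(166) = -171 - 12 = -183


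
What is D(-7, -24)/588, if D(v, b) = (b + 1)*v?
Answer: 23/84 ≈ 0.27381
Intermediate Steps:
D(v, b) = v*(1 + b) (D(v, b) = (1 + b)*v = v*(1 + b))
D(-7, -24)/588 = -7*(1 - 24)/588 = -7*(-23)*(1/588) = 161*(1/588) = 23/84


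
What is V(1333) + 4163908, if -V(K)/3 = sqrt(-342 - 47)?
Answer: 4163908 - 3*I*sqrt(389) ≈ 4.1639e+6 - 59.169*I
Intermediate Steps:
V(K) = -3*I*sqrt(389) (V(K) = -3*sqrt(-342 - 47) = -3*I*sqrt(389))
V(1333) + 4163908 = -3*I*sqrt(389) + 4163908 = 4163908 - 3*I*sqrt(389)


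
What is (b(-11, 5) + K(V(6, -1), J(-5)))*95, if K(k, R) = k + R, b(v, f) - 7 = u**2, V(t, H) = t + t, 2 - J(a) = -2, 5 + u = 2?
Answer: 3040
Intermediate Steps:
u = -3 (u = -5 + 2 = -3)
J(a) = 4 (J(a) = 2 - 1*(-2) = 2 + 2 = 4)
V(t, H) = 2*t
b(v, f) = 16 (b(v, f) = 7 + (-3)**2 = 7 + 9 = 16)
K(k, R) = R + k
(b(-11, 5) + K(V(6, -1), J(-5)))*95 = (16 + (4 + 2*6))*95 = (16 + (4 + 12))*95 = (16 + 16)*95 = 32*95 = 3040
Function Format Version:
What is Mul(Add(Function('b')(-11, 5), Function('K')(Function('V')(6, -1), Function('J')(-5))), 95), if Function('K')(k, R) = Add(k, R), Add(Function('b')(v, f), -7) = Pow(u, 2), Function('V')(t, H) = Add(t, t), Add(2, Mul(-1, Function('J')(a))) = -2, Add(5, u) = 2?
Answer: 3040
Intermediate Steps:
u = -3 (u = Add(-5, 2) = -3)
Function('J')(a) = 4 (Function('J')(a) = Add(2, Mul(-1, -2)) = Add(2, 2) = 4)
Function('V')(t, H) = Mul(2, t)
Function('b')(v, f) = 16 (Function('b')(v, f) = Add(7, Pow(-3, 2)) = Add(7, 9) = 16)
Function('K')(k, R) = Add(R, k)
Mul(Add(Function('b')(-11, 5), Function('K')(Function('V')(6, -1), Function('J')(-5))), 95) = Mul(Add(16, Add(4, Mul(2, 6))), 95) = Mul(Add(16, Add(4, 12)), 95) = Mul(Add(16, 16), 95) = Mul(32, 95) = 3040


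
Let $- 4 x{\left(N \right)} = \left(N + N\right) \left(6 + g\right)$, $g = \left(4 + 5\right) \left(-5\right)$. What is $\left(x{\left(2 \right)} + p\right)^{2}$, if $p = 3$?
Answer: $1764$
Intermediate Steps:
$g = -45$ ($g = 9 \left(-5\right) = -45$)
$x{\left(N \right)} = \frac{39 N}{2}$ ($x{\left(N \right)} = - \frac{\left(N + N\right) \left(6 - 45\right)}{4} = - \frac{2 N \left(-39\right)}{4} = - \frac{\left(-78\right) N}{4} = \frac{39 N}{2}$)
$\left(x{\left(2 \right)} + p\right)^{2} = \left(\frac{39}{2} \cdot 2 + 3\right)^{2} = \left(39 + 3\right)^{2} = 42^{2} = 1764$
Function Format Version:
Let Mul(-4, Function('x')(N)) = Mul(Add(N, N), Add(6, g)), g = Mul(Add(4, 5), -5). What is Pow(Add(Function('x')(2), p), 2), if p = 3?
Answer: 1764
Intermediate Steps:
g = -45 (g = Mul(9, -5) = -45)
Function('x')(N) = Mul(Rational(39, 2), N) (Function('x')(N) = Mul(Rational(-1, 4), Mul(Add(N, N), Add(6, -45))) = Mul(Rational(-1, 4), Mul(Mul(2, N), -39)) = Mul(Rational(-1, 4), Mul(-78, N)) = Mul(Rational(39, 2), N))
Pow(Add(Function('x')(2), p), 2) = Pow(Add(Mul(Rational(39, 2), 2), 3), 2) = Pow(Add(39, 3), 2) = Pow(42, 2) = 1764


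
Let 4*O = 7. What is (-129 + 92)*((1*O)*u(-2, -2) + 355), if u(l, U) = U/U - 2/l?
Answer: -26529/2 ≈ -13265.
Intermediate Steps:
O = 7/4 (O = (¼)*7 = 7/4 ≈ 1.7500)
u(l, U) = 1 - 2/l
(-129 + 92)*((1*O)*u(-2, -2) + 355) = (-129 + 92)*((1*(7/4))*((-2 - 2)/(-2)) + 355) = -37*(7*(-½*(-4))/4 + 355) = -37*((7/4)*2 + 355) = -37*(7/2 + 355) = -37*717/2 = -26529/2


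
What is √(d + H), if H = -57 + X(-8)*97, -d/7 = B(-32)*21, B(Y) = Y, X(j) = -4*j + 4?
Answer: √8139 ≈ 90.216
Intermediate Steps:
X(j) = 4 - 4*j
d = 4704 (d = -(-224)*21 = -7*(-672) = 4704)
H = 3435 (H = -57 + (4 - 4*(-8))*97 = -57 + (4 + 32)*97 = -57 + 36*97 = -57 + 3492 = 3435)
√(d + H) = √(4704 + 3435) = √8139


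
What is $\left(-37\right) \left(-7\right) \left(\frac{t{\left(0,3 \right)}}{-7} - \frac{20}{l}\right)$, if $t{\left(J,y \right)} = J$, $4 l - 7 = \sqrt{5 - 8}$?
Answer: $- \frac{36260}{13} + \frac{5180 i \sqrt{3}}{13} \approx -2789.2 + 690.16 i$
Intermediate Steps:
$l = \frac{7}{4} + \frac{i \sqrt{3}}{4}$ ($l = \frac{7}{4} + \frac{\sqrt{5 - 8}}{4} = \frac{7}{4} + \frac{\sqrt{-3}}{4} = \frac{7}{4} + \frac{i \sqrt{3}}{4} \approx 1.75 + 0.43301 i$)
$\left(-37\right) \left(-7\right) \left(\frac{t{\left(0,3 \right)}}{-7} - \frac{20}{l}\right) = \left(-37\right) \left(-7\right) \left(\frac{0}{-7} - \frac{20}{\frac{7}{4} + \frac{i \sqrt{3}}{4}}\right) = 259 \left(0 \left(- \frac{1}{7}\right) - \frac{20}{\frac{7}{4} + \frac{i \sqrt{3}}{4}}\right) = 259 \left(0 - \frac{20}{\frac{7}{4} + \frac{i \sqrt{3}}{4}}\right) = 259 \left(- \frac{20}{\frac{7}{4} + \frac{i \sqrt{3}}{4}}\right) = - \frac{5180}{\frac{7}{4} + \frac{i \sqrt{3}}{4}}$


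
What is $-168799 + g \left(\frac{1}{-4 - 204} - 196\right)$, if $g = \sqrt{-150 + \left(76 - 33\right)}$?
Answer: $-168799 - \frac{40769 i \sqrt{107}}{208} \approx -1.688 \cdot 10^{5} - 2027.5 i$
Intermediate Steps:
$g = i \sqrt{107}$ ($g = \sqrt{-150 + 43} = \sqrt{-107} = i \sqrt{107} \approx 10.344 i$)
$-168799 + g \left(\frac{1}{-4 - 204} - 196\right) = -168799 + i \sqrt{107} \left(\frac{1}{-4 - 204} - 196\right) = -168799 + i \sqrt{107} \left(\frac{1}{-208} - 196\right) = -168799 + i \sqrt{107} \left(- \frac{1}{208} - 196\right) = -168799 + i \sqrt{107} \left(- \frac{40769}{208}\right) = -168799 - \frac{40769 i \sqrt{107}}{208}$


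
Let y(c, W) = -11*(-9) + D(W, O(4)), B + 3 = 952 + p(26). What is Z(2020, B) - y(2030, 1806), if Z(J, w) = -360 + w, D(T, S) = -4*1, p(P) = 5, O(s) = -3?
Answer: 499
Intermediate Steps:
D(T, S) = -4
B = 954 (B = -3 + (952 + 5) = -3 + 957 = 954)
y(c, W) = 95 (y(c, W) = -11*(-9) - 4 = 99 - 4 = 95)
Z(2020, B) - y(2030, 1806) = (-360 + 954) - 1*95 = 594 - 95 = 499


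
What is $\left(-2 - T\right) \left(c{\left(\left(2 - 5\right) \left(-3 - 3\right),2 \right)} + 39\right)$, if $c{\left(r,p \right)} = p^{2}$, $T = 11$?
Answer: $-559$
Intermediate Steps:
$\left(-2 - T\right) \left(c{\left(\left(2 - 5\right) \left(-3 - 3\right),2 \right)} + 39\right) = \left(-2 - 11\right) \left(2^{2} + 39\right) = \left(-2 - 11\right) \left(4 + 39\right) = \left(-13\right) 43 = -559$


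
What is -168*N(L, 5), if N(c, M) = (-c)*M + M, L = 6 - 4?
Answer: 840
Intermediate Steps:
L = 2
N(c, M) = M - M*c (N(c, M) = -M*c + M = M - M*c)
-168*N(L, 5) = -840*(1 - 1*2) = -840*(1 - 2) = -840*(-1) = -168*(-5) = 840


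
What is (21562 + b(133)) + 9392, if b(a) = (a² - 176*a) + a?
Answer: 25368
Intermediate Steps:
b(a) = a² - 175*a
(21562 + b(133)) + 9392 = (21562 + 133*(-175 + 133)) + 9392 = (21562 + 133*(-42)) + 9392 = (21562 - 5586) + 9392 = 15976 + 9392 = 25368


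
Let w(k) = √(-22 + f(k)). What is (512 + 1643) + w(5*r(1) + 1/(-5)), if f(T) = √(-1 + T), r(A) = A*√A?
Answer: 2155 + √(-550 + 5*√95)/5 ≈ 2155.0 + 4.4778*I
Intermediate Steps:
r(A) = A^(3/2)
w(k) = √(-22 + √(-1 + k))
(512 + 1643) + w(5*r(1) + 1/(-5)) = (512 + 1643) + √(-22 + √(-1 + (5*1^(3/2) + 1/(-5)))) = 2155 + √(-22 + √(-1 + (5*1 - ⅕))) = 2155 + √(-22 + √(-1 + (5 - ⅕))) = 2155 + √(-22 + √(-1 + 24/5)) = 2155 + √(-22 + √(19/5)) = 2155 + √(-22 + √95/5)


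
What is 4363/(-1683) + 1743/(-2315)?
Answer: -13033814/3896145 ≈ -3.3453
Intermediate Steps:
4363/(-1683) + 1743/(-2315) = 4363*(-1/1683) + 1743*(-1/2315) = -4363/1683 - 1743/2315 = -13033814/3896145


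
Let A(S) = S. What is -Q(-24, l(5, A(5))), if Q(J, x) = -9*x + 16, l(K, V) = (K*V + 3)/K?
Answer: 172/5 ≈ 34.400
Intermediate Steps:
l(K, V) = (3 + K*V)/K
Q(J, x) = 16 - 9*x
-Q(-24, l(5, A(5))) = -(16 - 9*(5 + 3/5)) = -(16 - 9*(5 + 3*(⅕))) = -(16 - 9*(5 + ⅗)) = -(16 - 9*28/5) = -(16 - 252/5) = -1*(-172/5) = 172/5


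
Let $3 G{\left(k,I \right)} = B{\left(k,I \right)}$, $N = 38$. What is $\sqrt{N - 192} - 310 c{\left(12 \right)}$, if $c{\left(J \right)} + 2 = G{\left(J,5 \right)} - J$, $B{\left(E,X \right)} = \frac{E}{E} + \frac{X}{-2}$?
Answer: $4495 + i \sqrt{154} \approx 4495.0 + 12.41 i$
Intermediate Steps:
$B{\left(E,X \right)} = 1 - \frac{X}{2}$ ($B{\left(E,X \right)} = 1 + X \left(- \frac{1}{2}\right) = 1 - \frac{X}{2}$)
$G{\left(k,I \right)} = \frac{1}{3} - \frac{I}{6}$ ($G{\left(k,I \right)} = \frac{1 - \frac{I}{2}}{3} = \frac{1}{3} - \frac{I}{6}$)
$c{\left(J \right)} = - \frac{5}{2} - J$ ($c{\left(J \right)} = -2 - \left(\frac{1}{2} + J\right) = - \frac{5}{2} - J$)
$\sqrt{N - 192} - 310 c{\left(12 \right)} = \sqrt{38 - 192} - 310 \left(- \frac{5}{2} - 12\right) = \sqrt{-154} - 310 \left(- \frac{5}{2} - 12\right) = i \sqrt{154} - -4495 = i \sqrt{154} + 4495 = 4495 + i \sqrt{154}$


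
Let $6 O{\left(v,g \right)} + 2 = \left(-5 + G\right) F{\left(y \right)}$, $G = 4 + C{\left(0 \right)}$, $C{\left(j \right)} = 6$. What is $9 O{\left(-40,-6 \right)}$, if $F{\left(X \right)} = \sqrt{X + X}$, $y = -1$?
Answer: $-3 + \frac{15 i \sqrt{2}}{2} \approx -3.0 + 10.607 i$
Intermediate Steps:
$F{\left(X \right)} = \sqrt{2} \sqrt{X}$ ($F{\left(X \right)} = \sqrt{2 X} = \sqrt{2} \sqrt{X}$)
$G = 10$ ($G = 4 + 6 = 10$)
$O{\left(v,g \right)} = - \frac{1}{3} + \frac{5 i \sqrt{2}}{6}$ ($O{\left(v,g \right)} = - \frac{1}{3} + \frac{\left(-5 + 10\right) \sqrt{2} \sqrt{-1}}{6} = - \frac{1}{3} + \frac{5 \sqrt{2} i}{6} = - \frac{1}{3} + \frac{5 i \sqrt{2}}{6}$)
$9 O{\left(-40,-6 \right)} = 9 \left(- \frac{1}{3} + \frac{5 i \sqrt{2}}{6}\right) = -3 + \frac{15 i \sqrt{2}}{2}$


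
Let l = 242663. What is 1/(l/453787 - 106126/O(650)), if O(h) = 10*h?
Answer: -1474807750/23290644831 ≈ -0.063322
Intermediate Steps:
1/(l/453787 - 106126/O(650)) = 1/(242663/453787 - 106126/(10*650)) = 1/(242663*(1/453787) - 106126/6500) = 1/(242663/453787 - 106126*1/6500) = 1/(242663/453787 - 53063/3250) = 1/(-23290644831/1474807750) = -1474807750/23290644831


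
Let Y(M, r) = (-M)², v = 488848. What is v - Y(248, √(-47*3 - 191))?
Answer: 427344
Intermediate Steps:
Y(M, r) = M²
v - Y(248, √(-47*3 - 191)) = 488848 - 1*248² = 488848 - 1*61504 = 488848 - 61504 = 427344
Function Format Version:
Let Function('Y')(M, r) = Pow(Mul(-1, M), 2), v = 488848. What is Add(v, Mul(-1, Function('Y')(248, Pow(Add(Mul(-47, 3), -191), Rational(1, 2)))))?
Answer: 427344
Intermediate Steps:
Function('Y')(M, r) = Pow(M, 2)
Add(v, Mul(-1, Function('Y')(248, Pow(Add(Mul(-47, 3), -191), Rational(1, 2))))) = Add(488848, Mul(-1, Pow(248, 2))) = Add(488848, Mul(-1, 61504)) = Add(488848, -61504) = 427344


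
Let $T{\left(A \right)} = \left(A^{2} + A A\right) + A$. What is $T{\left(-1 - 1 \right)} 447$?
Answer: $2682$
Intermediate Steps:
$T{\left(A \right)} = A + 2 A^{2}$ ($T{\left(A \right)} = \left(A^{2} + A^{2}\right) + A = 2 A^{2} + A = A + 2 A^{2}$)
$T{\left(-1 - 1 \right)} 447 = \left(-1 - 1\right) \left(1 + 2 \left(-1 - 1\right)\right) 447 = - 2 \left(1 + 2 \left(-2\right)\right) 447 = - 2 \left(1 - 4\right) 447 = \left(-2\right) \left(-3\right) 447 = 6 \cdot 447 = 2682$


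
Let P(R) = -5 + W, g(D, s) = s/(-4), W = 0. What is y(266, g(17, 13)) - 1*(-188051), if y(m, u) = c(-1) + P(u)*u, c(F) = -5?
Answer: 752249/4 ≈ 1.8806e+5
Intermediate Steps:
g(D, s) = -s/4 (g(D, s) = s*(-¼) = -s/4)
P(R) = -5 (P(R) = -5 + 0 = -5)
y(m, u) = -5 - 5*u
y(266, g(17, 13)) - 1*(-188051) = (-5 - (-5)*13/4) - 1*(-188051) = (-5 - 5*(-13/4)) + 188051 = (-5 + 65/4) + 188051 = 45/4 + 188051 = 752249/4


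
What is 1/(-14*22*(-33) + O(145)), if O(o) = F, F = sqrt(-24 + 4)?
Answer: 2541/25826729 - I*sqrt(5)/51653458 ≈ 9.8386e-5 - 4.329e-8*I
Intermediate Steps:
F = 2*I*sqrt(5) (F = sqrt(-20) = 2*I*sqrt(5) ≈ 4.4721*I)
O(o) = 2*I*sqrt(5)
1/(-14*22*(-33) + O(145)) = 1/(-14*22*(-33) + 2*I*sqrt(5)) = 1/(-308*(-33) + 2*I*sqrt(5)) = 1/(10164 + 2*I*sqrt(5))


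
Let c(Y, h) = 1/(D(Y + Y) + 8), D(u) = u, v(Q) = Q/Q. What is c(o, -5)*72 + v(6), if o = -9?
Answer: -31/5 ≈ -6.2000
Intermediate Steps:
v(Q) = 1
c(Y, h) = 1/(8 + 2*Y) (c(Y, h) = 1/((Y + Y) + 8) = 1/(2*Y + 8) = 1/(8 + 2*Y))
c(o, -5)*72 + v(6) = (1/(2*(4 - 9)))*72 + 1 = ((½)/(-5))*72 + 1 = ((½)*(-⅕))*72 + 1 = -⅒*72 + 1 = -36/5 + 1 = -31/5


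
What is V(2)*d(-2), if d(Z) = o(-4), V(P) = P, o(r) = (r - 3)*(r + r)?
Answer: 112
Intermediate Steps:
o(r) = 2*r*(-3 + r) (o(r) = (-3 + r)*(2*r) = 2*r*(-3 + r))
d(Z) = 56 (d(Z) = 2*(-4)*(-3 - 4) = 2*(-4)*(-7) = 56)
V(2)*d(-2) = 2*56 = 112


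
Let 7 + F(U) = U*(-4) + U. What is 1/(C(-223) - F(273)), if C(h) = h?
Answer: 1/603 ≈ 0.0016584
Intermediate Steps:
F(U) = -7 - 3*U (F(U) = -7 + (U*(-4) + U) = -7 + (-4*U + U) = -7 - 3*U)
1/(C(-223) - F(273)) = 1/(-223 - (-7 - 3*273)) = 1/(-223 - (-7 - 819)) = 1/(-223 - 1*(-826)) = 1/(-223 + 826) = 1/603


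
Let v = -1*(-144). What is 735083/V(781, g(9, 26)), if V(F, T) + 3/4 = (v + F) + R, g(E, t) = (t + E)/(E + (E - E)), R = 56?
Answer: 2940332/3921 ≈ 749.89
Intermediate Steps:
v = 144
g(E, t) = (E + t)/E (g(E, t) = (E + t)/(E + 0) = (E + t)/E)
V(F, T) = 797/4 + F (V(F, T) = -3/4 + ((144 + F) + 56) = -3/4 + (200 + F) = 797/4 + F)
735083/V(781, g(9, 26)) = 735083/(797/4 + 781) = 735083/(3921/4) = 735083*(4/3921) = 2940332/3921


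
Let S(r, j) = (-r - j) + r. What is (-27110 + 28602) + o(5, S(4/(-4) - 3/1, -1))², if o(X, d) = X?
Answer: 1517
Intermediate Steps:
S(r, j) = -j (S(r, j) = (-j - r) + r = -j)
(-27110 + 28602) + o(5, S(4/(-4) - 3/1, -1))² = (-27110 + 28602) + 5² = 1492 + 25 = 1517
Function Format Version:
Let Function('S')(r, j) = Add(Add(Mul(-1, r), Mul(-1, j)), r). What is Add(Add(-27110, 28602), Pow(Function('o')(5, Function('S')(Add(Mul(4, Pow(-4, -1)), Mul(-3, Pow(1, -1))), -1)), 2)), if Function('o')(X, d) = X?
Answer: 1517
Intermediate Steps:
Function('S')(r, j) = Mul(-1, j) (Function('S')(r, j) = Add(Add(Mul(-1, j), Mul(-1, r)), r) = Mul(-1, j))
Add(Add(-27110, 28602), Pow(Function('o')(5, Function('S')(Add(Mul(4, Pow(-4, -1)), Mul(-3, Pow(1, -1))), -1)), 2)) = Add(Add(-27110, 28602), Pow(5, 2)) = Add(1492, 25) = 1517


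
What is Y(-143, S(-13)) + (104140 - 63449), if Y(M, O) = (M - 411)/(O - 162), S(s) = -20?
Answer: 3703158/91 ≈ 40694.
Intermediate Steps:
Y(M, O) = (-411 + M)/(-162 + O)
Y(-143, S(-13)) + (104140 - 63449) = (-411 - 143)/(-162 - 20) + (104140 - 63449) = -554/(-182) + 40691 = -1/182*(-554) + 40691 = 277/91 + 40691 = 3703158/91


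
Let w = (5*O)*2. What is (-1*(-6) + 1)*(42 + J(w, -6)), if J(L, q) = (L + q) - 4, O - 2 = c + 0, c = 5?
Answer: 714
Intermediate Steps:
O = 7 (O = 2 + (5 + 0) = 2 + 5 = 7)
w = 70 (w = (5*7)*2 = 35*2 = 70)
J(L, q) = -4 + L + q
(-1*(-6) + 1)*(42 + J(w, -6)) = (-1*(-6) + 1)*(42 + (-4 + 70 - 6)) = (6 + 1)*(42 + 60) = 7*102 = 714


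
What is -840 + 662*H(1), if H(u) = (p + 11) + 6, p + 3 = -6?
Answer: 4456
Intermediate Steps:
p = -9 (p = -3 - 6 = -9)
H(u) = 8 (H(u) = (-9 + 11) + 6 = 2 + 6 = 8)
-840 + 662*H(1) = -840 + 662*8 = -840 + 5296 = 4456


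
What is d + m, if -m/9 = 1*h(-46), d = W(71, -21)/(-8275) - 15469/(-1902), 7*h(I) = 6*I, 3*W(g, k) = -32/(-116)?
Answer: 386587794407/1065009050 ≈ 362.99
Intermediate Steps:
W(g, k) = 8/87 (W(g, k) = (-32/(-116))/3 = (-32*(-1/116))/3 = (1/3)*(8/29) = 8/87)
h(I) = 6*I/7 (h(I) = (6*I)/7 = 6*I/7)
d = 1237389401/152144150 (d = (8/87)/(-8275) - 15469/(-1902) = (8/87)*(-1/8275) - 15469*(-1/1902) = -8/719925 + 15469/1902 = 1237389401/152144150 ≈ 8.1330)
m = 2484/7 (m = -9*(6/7)*(-46) = -9*(-276)/7 = -9*(-276/7) = 2484/7 ≈ 354.86)
d + m = 1237389401/152144150 + 2484/7 = 386587794407/1065009050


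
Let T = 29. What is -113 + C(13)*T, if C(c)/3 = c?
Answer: 1018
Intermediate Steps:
C(c) = 3*c
-113 + C(13)*T = -113 + (3*13)*29 = -113 + 39*29 = -113 + 1131 = 1018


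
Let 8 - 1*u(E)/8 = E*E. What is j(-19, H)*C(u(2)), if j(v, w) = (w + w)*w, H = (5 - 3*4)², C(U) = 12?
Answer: 57624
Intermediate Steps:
u(E) = 64 - 8*E² (u(E) = 64 - 8*E*E = 64 - 8*E²)
H = 49 (H = (5 - 12)² = (-7)² = 49)
j(v, w) = 2*w² (j(v, w) = (2*w)*w = 2*w²)
j(-19, H)*C(u(2)) = (2*49²)*12 = (2*2401)*12 = 4802*12 = 57624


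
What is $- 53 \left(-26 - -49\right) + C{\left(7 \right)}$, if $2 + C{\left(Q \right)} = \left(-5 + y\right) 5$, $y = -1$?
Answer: $-1251$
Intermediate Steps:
$C{\left(Q \right)} = -32$ ($C{\left(Q \right)} = -2 + \left(-5 - 1\right) 5 = -2 - 30 = -32$)
$- 53 \left(-26 - -49\right) + C{\left(7 \right)} = - 53 \left(-26 - -49\right) - 32 = - 53 \left(-26 + 49\right) - 32 = \left(-53\right) 23 - 32 = -1219 - 32 = -1251$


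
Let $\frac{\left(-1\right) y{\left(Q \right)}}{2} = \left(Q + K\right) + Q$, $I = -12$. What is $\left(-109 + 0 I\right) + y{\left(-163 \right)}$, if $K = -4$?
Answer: $551$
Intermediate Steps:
$y{\left(Q \right)} = 8 - 4 Q$ ($y{\left(Q \right)} = - 2 \left(\left(Q - 4\right) + Q\right) = - 2 \left(\left(-4 + Q\right) + Q\right) = - 2 \left(-4 + 2 Q\right) = 8 - 4 Q$)
$\left(-109 + 0 I\right) + y{\left(-163 \right)} = \left(-109 + 0 \left(-12\right)\right) + \left(8 - -652\right) = \left(-109 + 0\right) + \left(8 + 652\right) = -109 + 660 = 551$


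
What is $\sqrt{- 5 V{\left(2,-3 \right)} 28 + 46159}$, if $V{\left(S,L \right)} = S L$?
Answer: $\sqrt{46999} \approx 216.79$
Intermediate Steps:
$V{\left(S,L \right)} = L S$
$\sqrt{- 5 V{\left(2,-3 \right)} 28 + 46159} = \sqrt{- 5 \left(\left(-3\right) 2\right) 28 + 46159} = \sqrt{\left(-5\right) \left(-6\right) 28 + 46159} = \sqrt{30 \cdot 28 + 46159} = \sqrt{840 + 46159} = \sqrt{46999}$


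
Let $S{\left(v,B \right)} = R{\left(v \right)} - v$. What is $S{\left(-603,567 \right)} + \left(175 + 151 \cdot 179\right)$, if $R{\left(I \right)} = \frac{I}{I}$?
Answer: $27808$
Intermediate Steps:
$R{\left(I \right)} = 1$
$S{\left(v,B \right)} = 1 - v$
$S{\left(-603,567 \right)} + \left(175 + 151 \cdot 179\right) = \left(1 - -603\right) + \left(175 + 151 \cdot 179\right) = \left(1 + 603\right) + \left(175 + 27029\right) = 604 + 27204 = 27808$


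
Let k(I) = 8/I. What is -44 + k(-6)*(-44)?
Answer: 44/3 ≈ 14.667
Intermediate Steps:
-44 + k(-6)*(-44) = -44 + (8/(-6))*(-44) = -44 + (8*(-⅙))*(-44) = -44 - 4/3*(-44) = -44 + 176/3 = 44/3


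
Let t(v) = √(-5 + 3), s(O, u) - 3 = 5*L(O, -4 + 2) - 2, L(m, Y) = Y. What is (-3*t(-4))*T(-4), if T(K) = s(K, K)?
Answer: 27*I*√2 ≈ 38.184*I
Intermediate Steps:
s(O, u) = -9 (s(O, u) = 3 + (5*(-4 + 2) - 2) = 3 + (5*(-2) - 2) = 3 + (-10 - 2) = 3 - 12 = -9)
T(K) = -9
t(v) = I*√2 (t(v) = √(-2) = I*√2)
(-3*t(-4))*T(-4) = -3*I*√2*(-9) = 27*I*√2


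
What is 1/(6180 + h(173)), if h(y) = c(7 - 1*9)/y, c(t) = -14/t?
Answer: 173/1069147 ≈ 0.00016181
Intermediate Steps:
h(y) = 7/y (h(y) = (-14/(7 - 1*9))/y = (-14/(7 - 9))/y = (-14/(-2))/y = (-14*(-1/2))/y = 7/y)
1/(6180 + h(173)) = 1/(6180 + 7/173) = 1/(1069147/173) = 173/1069147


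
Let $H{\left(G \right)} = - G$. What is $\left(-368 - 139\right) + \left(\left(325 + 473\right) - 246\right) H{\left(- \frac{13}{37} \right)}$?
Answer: $- \frac{11583}{37} \approx -313.05$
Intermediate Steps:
$\left(-368 - 139\right) + \left(\left(325 + 473\right) - 246\right) H{\left(- \frac{13}{37} \right)} = \left(-368 - 139\right) + \left(\left(325 + 473\right) - 246\right) \left(- \frac{-13}{37}\right) = -507 + \left(798 - 246\right) \left(- \frac{-13}{37}\right) = -507 + 552 \left(\left(-1\right) \left(- \frac{13}{37}\right)\right) = -507 + 552 \cdot \frac{13}{37} = -507 + \frac{7176}{37} = - \frac{11583}{37}$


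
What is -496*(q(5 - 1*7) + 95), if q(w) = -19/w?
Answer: -51832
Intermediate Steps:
-496*(q(5 - 1*7) + 95) = -496*(-19/(5 - 1*7) + 95) = -496*(-19/(5 - 7) + 95) = -496*(-19/(-2) + 95) = -496*(-19*(-½) + 95) = -496*(19/2 + 95) = -496*209/2 = -51832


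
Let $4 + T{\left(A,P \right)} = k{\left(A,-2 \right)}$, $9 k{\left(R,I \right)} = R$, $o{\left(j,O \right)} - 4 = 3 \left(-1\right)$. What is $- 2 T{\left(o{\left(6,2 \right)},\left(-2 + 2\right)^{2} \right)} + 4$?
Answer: $\frac{106}{9} \approx 11.778$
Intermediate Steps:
$o{\left(j,O \right)} = 1$ ($o{\left(j,O \right)} = 4 + 3 \left(-1\right) = 4 - 3 = 1$)
$k{\left(R,I \right)} = \frac{R}{9}$
$T{\left(A,P \right)} = -4 + \frac{A}{9}$
$- 2 T{\left(o{\left(6,2 \right)},\left(-2 + 2\right)^{2} \right)} + 4 = - 2 \left(-4 + \frac{1}{9} \cdot 1\right) + 4 = - 2 \left(-4 + \frac{1}{9}\right) + 4 = \left(-2\right) \left(- \frac{35}{9}\right) + 4 = \frac{70}{9} + 4 = \frac{106}{9}$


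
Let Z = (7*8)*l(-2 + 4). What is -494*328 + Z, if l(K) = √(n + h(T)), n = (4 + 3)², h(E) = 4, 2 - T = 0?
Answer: -162032 + 56*√53 ≈ -1.6162e+5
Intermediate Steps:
T = 2 (T = 2 - 1*0 = 2 + 0 = 2)
n = 49 (n = 7² = 49)
l(K) = √53 (l(K) = √(49 + 4) = √53)
Z = 56*√53 (Z = (7*8)*√53 = 56*√53 ≈ 407.69)
-494*328 + Z = -494*328 + 56*√53 = -162032 + 56*√53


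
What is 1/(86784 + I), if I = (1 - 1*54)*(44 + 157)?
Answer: 1/76131 ≈ 1.3135e-5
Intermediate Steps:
I = -10653 (I = (1 - 54)*201 = -53*201 = -10653)
1/(86784 + I) = 1/(86784 - 10653) = 1/76131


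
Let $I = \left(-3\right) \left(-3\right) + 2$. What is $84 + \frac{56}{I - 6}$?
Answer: $\frac{476}{5} \approx 95.2$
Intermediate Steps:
$I = 11$ ($I = 9 + 2 = 11$)
$84 + \frac{56}{I - 6} = 84 + \frac{56}{11 - 6} = 84 + \frac{56}{5} = \frac{476}{5}$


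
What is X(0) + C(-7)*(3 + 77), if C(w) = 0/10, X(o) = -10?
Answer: -10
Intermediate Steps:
C(w) = 0 (C(w) = 0*(1/10) = 0)
X(0) + C(-7)*(3 + 77) = -10 + 0*(3 + 77) = -10 + 0*80 = -10 + 0 = -10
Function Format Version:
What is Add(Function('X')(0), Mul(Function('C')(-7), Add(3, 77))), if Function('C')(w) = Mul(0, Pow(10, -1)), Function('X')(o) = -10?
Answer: -10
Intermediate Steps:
Function('C')(w) = 0 (Function('C')(w) = Mul(0, Rational(1, 10)) = 0)
Add(Function('X')(0), Mul(Function('C')(-7), Add(3, 77))) = Add(-10, Mul(0, Add(3, 77))) = Add(-10, Mul(0, 80)) = Add(-10, 0) = -10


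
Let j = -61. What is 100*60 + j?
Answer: 5939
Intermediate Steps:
100*60 + j = 100*60 - 61 = 6000 - 61 = 5939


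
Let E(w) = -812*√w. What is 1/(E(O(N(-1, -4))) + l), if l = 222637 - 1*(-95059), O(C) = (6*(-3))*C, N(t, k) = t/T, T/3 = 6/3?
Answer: 19856/6308048149 + 203*√3/25232192596 ≈ 3.1617e-6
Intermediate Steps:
T = 6 (T = 3*(6/3) = 3*(6*(⅓)) = 3*2 = 6)
N(t, k) = t/6
O(C) = -18*C
l = 317696 (l = 222637 + 95059 = 317696)
1/(E(O(N(-1, -4))) + l) = 1/(-812*√3 + 317696) = 1/(317696 - 812*√3)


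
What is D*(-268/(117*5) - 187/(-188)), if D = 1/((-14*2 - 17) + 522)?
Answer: 59011/52460460 ≈ 0.0011249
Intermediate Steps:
D = 1/477 (D = 1/((-28 - 17) + 522) = 1/(-45 + 522) = 1/477 ≈ 0.0020964)
D*(-268/(117*5) - 187/(-188)) = (-268/(117*5) - 187/(-188))/477 = (-268/585 - 187*(-1/188))/477 = (-268*1/585 + 187/188)/477 = (-268/585 + 187/188)/477 = (1/477)*(59011/109980) = 59011/52460460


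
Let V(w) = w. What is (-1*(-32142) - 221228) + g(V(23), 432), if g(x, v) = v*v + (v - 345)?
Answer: -2375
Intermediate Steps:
g(x, v) = -345 + v + v**2 (g(x, v) = v**2 + (-345 + v) = -345 + v + v**2)
(-1*(-32142) - 221228) + g(V(23), 432) = (-1*(-32142) - 221228) + (-345 + 432 + 432**2) = (32142 - 221228) + (-345 + 432 + 186624) = -189086 + 186711 = -2375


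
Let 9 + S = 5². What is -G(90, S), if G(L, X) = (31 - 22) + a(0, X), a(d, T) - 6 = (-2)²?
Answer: -19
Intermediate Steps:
S = 16 (S = -9 + 5² = -9 + 25 = 16)
a(d, T) = 10 (a(d, T) = 6 + (-2)² = 6 + 4 = 10)
G(L, X) = 19 (G(L, X) = (31 - 22) + 10 = 9 + 10 = 19)
-G(90, S) = -1*19 = -19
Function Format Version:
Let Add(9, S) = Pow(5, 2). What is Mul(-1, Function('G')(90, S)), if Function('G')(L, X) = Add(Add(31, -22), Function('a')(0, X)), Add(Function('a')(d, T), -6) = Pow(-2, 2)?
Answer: -19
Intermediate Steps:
S = 16 (S = Add(-9, Pow(5, 2)) = Add(-9, 25) = 16)
Function('a')(d, T) = 10 (Function('a')(d, T) = Add(6, Pow(-2, 2)) = Add(6, 4) = 10)
Function('G')(L, X) = 19 (Function('G')(L, X) = Add(Add(31, -22), 10) = Add(9, 10) = 19)
Mul(-1, Function('G')(90, S)) = Mul(-1, 19) = -19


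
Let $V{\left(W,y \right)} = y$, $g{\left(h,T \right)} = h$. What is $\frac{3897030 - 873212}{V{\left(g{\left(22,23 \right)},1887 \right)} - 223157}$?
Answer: $- \frac{215987}{15805} \approx -13.666$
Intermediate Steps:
$\frac{3897030 - 873212}{V{\left(g{\left(22,23 \right)},1887 \right)} - 223157} = \frac{3897030 - 873212}{1887 - 223157} = \frac{3023818}{-221270} = 3023818 \left(- \frac{1}{221270}\right) = - \frac{215987}{15805}$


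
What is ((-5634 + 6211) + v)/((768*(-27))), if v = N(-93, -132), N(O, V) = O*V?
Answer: -12853/20736 ≈ -0.61984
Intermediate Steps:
v = 12276 (v = -93*(-132) = 12276)
((-5634 + 6211) + v)/((768*(-27))) = ((-5634 + 6211) + 12276)/((768*(-27))) = (577 + 12276)/(-20736) = 12853*(-1/20736) = -12853/20736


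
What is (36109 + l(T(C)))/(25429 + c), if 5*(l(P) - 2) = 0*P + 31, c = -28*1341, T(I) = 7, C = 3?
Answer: -180586/60595 ≈ -2.9802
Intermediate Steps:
c = -37548
l(P) = 41/5 (l(P) = 2 + (0*P + 31)/5 = 2 + (0 + 31)/5 = 2 + (⅕)*31 = 2 + 31/5 = 41/5)
(36109 + l(T(C)))/(25429 + c) = (36109 + 41/5)/(25429 - 37548) = (180586/5)/(-12119) = (180586/5)*(-1/12119) = -180586/60595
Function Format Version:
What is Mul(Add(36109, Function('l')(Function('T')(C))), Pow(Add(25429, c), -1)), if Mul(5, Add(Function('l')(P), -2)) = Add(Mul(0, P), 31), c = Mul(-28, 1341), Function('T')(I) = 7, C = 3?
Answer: Rational(-180586, 60595) ≈ -2.9802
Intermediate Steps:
c = -37548
Function('l')(P) = Rational(41, 5) (Function('l')(P) = Add(2, Mul(Rational(1, 5), Add(Mul(0, P), 31))) = Add(2, Mul(Rational(1, 5), Add(0, 31))) = Add(2, Mul(Rational(1, 5), 31)) = Add(2, Rational(31, 5)) = Rational(41, 5))
Mul(Add(36109, Function('l')(Function('T')(C))), Pow(Add(25429, c), -1)) = Mul(Add(36109, Rational(41, 5)), Pow(Add(25429, -37548), -1)) = Mul(Rational(180586, 5), Pow(-12119, -1)) = Mul(Rational(180586, 5), Rational(-1, 12119)) = Rational(-180586, 60595)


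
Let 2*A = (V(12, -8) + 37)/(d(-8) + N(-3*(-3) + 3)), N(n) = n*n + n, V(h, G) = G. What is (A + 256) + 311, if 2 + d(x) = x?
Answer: 165593/292 ≈ 567.10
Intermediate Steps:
d(x) = -2 + x
N(n) = n + n**2 (N(n) = n**2 + n = n + n**2)
A = 29/292 (A = ((-8 + 37)/((-2 - 8) + (-3*(-3) + 3)*(1 + (-3*(-3) + 3))))/2 = (29/(-10 + (9 + 3)*(1 + (9 + 3))))/2 = (29/(-10 + 12*(1 + 12)))/2 = (29/(-10 + 12*13))/2 = (29/(-10 + 156))/2 = (29/146)/2 = (29*(1/146))/2 = (1/2)*(29/146) = 29/292 ≈ 0.099315)
(A + 256) + 311 = (29/292 + 256) + 311 = 74781/292 + 311 = 165593/292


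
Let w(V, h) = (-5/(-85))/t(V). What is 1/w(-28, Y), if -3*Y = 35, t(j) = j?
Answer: -476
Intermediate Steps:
Y = -35/3 (Y = -⅓*35 = -35/3 ≈ -11.667)
w(V, h) = 1/(17*V) (w(V, h) = (-5/(-85))/V = (-5*(-1/85))/V = 1/(17*V))
1/w(-28, Y) = 1/((1/17)/(-28)) = 1/((1/17)*(-1/28)) = 1/(-1/476) = -476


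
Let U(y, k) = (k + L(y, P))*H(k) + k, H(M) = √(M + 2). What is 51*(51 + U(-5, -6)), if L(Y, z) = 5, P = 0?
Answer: 2295 - 102*I ≈ 2295.0 - 102.0*I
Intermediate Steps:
H(M) = √(2 + M)
U(y, k) = k + √(2 + k)*(5 + k) (U(y, k) = (k + 5)*√(2 + k) + k = (5 + k)*√(2 + k) + k = √(2 + k)*(5 + k) + k = k + √(2 + k)*(5 + k))
51*(51 + U(-5, -6)) = 51*(51 + (-6 + 5*√(2 - 6) - 6*√(2 - 6))) = 51*(51 + (-6 + 5*√(-4) - 12*I)) = 51*(51 + (-6 + 5*(2*I) - 12*I)) = 51*(51 + (-6 + 10*I - 12*I)) = 51*(51 + (-6 - 2*I)) = 51*(45 - 2*I) = 2295 - 102*I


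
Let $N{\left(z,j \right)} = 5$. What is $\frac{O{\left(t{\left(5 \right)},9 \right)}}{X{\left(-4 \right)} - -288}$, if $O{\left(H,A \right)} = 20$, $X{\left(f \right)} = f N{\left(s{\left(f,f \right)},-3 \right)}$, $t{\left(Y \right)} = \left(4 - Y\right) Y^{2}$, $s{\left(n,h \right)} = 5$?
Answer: $\frac{5}{67} \approx 0.074627$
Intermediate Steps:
$t{\left(Y \right)} = Y^{2} \left(4 - Y\right)$
$X{\left(f \right)} = 5 f$ ($X{\left(f \right)} = f 5 = 5 f$)
$\frac{O{\left(t{\left(5 \right)},9 \right)}}{X{\left(-4 \right)} - -288} = \frac{20}{5 \left(-4\right) - -288} = \frac{20}{-20 + 288} = \frac{20}{268} = 20 \cdot \frac{1}{268} = \frac{5}{67}$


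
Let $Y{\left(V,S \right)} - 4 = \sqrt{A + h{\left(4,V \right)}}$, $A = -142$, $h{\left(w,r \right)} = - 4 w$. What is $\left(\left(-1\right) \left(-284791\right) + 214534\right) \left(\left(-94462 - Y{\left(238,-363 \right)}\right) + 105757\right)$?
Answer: $5637878575 - 499325 i \sqrt{158} \approx 5.6379 \cdot 10^{9} - 6.2764 \cdot 10^{6} i$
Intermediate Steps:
$Y{\left(V,S \right)} = 4 + i \sqrt{158}$ ($Y{\left(V,S \right)} = 4 + \sqrt{-142 - 16} = 4 + \sqrt{-158} = 4 + i \sqrt{158}$)
$\left(\left(-1\right) \left(-284791\right) + 214534\right) \left(\left(-94462 - Y{\left(238,-363 \right)}\right) + 105757\right) = \left(\left(-1\right) \left(-284791\right) + 214534\right) \left(\left(-94462 - \left(4 + i \sqrt{158}\right)\right) + 105757\right) = \left(284791 + 214534\right) \left(\left(-94462 - \left(4 + i \sqrt{158}\right)\right) + 105757\right) = 499325 \left(\left(-94466 - i \sqrt{158}\right) + 105757\right) = 499325 \left(11291 - i \sqrt{158}\right) = 5637878575 - 499325 i \sqrt{158}$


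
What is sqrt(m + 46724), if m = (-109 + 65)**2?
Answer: 2*sqrt(12165) ≈ 220.59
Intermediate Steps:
m = 1936 (m = (-44)**2 = 1936)
sqrt(m + 46724) = sqrt(1936 + 46724) = sqrt(48660) = 2*sqrt(12165)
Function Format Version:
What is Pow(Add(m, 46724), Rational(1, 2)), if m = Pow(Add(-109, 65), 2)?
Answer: Mul(2, Pow(12165, Rational(1, 2))) ≈ 220.59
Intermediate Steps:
m = 1936 (m = Pow(-44, 2) = 1936)
Pow(Add(m, 46724), Rational(1, 2)) = Pow(Add(1936, 46724), Rational(1, 2)) = Pow(48660, Rational(1, 2)) = Mul(2, Pow(12165, Rational(1, 2)))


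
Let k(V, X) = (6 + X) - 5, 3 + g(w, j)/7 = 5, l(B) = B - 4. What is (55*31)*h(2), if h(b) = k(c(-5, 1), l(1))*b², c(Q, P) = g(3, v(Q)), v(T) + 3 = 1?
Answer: -13640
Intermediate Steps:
l(B) = -4 + B
v(T) = -2 (v(T) = -3 + 1 = -2)
g(w, j) = 14 (g(w, j) = -21 + 7*5 = -21 + 35 = 14)
c(Q, P) = 14
k(V, X) = 1 + X
h(b) = -2*b² (h(b) = (1 + (-4 + 1))*b² = (1 - 3)*b² = -2*b²)
(55*31)*h(2) = (55*31)*(-2*2²) = 1705*(-2*4) = 1705*(-8) = -13640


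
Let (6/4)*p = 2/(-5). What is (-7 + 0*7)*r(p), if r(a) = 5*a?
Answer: 28/3 ≈ 9.3333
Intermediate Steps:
p = -4/15 (p = 2*(2/(-5))/3 = 2*(2*(-1/5))/3 = (2/3)*(-2/5) = -4/15 ≈ -0.26667)
(-7 + 0*7)*r(p) = (-7 + 0*7)*(5*(-4/15)) = (-7 + 0)*(-4/3) = -7*(-4/3) = 28/3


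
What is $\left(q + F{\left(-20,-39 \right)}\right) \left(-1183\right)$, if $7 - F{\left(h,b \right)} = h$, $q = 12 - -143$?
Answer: $-215306$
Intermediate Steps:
$q = 155$ ($q = 12 + 143 = 155$)
$F{\left(h,b \right)} = 7 - h$
$\left(q + F{\left(-20,-39 \right)}\right) \left(-1183\right) = \left(155 + \left(7 - -20\right)\right) \left(-1183\right) = \left(155 + \left(7 + 20\right)\right) \left(-1183\right) = \left(155 + 27\right) \left(-1183\right) = 182 \left(-1183\right) = -215306$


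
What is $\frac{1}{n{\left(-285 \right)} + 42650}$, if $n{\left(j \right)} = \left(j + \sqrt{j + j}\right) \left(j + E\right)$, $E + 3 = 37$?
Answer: $\frac{22837}{2614824959} + \frac{251 i \sqrt{570}}{13074124795} \approx 8.7337 \cdot 10^{-6} + 4.5835 \cdot 10^{-7} i$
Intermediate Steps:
$E = 34$ ($E = -3 + 37 = 34$)
$n{\left(j \right)} = \left(34 + j\right) \left(j + \sqrt{2} \sqrt{j}\right)$ ($n{\left(j \right)} = \left(j + \sqrt{j + j}\right) \left(j + 34\right) = \left(j + \sqrt{2 j}\right) \left(34 + j\right) = \left(j + \sqrt{2} \sqrt{j}\right) \left(34 + j\right) = \left(34 + j\right) \left(j + \sqrt{2} \sqrt{j}\right)$)
$\frac{1}{n{\left(-285 \right)} + 42650} = \frac{1}{\left(\left(-285\right)^{2} + 34 \left(-285\right) + \sqrt{2} \left(-285\right)^{\frac{3}{2}} + 34 \sqrt{2} \sqrt{-285}\right) + 42650} = \frac{1}{\left(81225 - 9690 + \sqrt{2} \left(- 285 i \sqrt{285}\right) + 34 \sqrt{2} i \sqrt{285}\right) + 42650} = \frac{1}{\left(81225 - 9690 - 285 i \sqrt{570} + 34 i \sqrt{570}\right) + 42650} = \frac{1}{\left(71535 - 251 i \sqrt{570}\right) + 42650} = \frac{1}{114185 - 251 i \sqrt{570}}$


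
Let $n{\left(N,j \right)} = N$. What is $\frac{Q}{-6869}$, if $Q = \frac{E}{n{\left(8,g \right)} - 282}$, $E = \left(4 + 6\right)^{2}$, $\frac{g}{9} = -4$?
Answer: $\frac{50}{941053} \approx 5.3132 \cdot 10^{-5}$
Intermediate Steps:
$g = -36$ ($g = 9 \left(-4\right) = -36$)
$E = 100$ ($E = 10^{2} = 100$)
$Q = - \frac{50}{137}$ ($Q = \frac{1}{8 - 282} \cdot 100 = \frac{1}{-274} \cdot 100 = \left(- \frac{1}{274}\right) 100 = - \frac{50}{137} \approx -0.36496$)
$\frac{Q}{-6869} = - \frac{50}{137 \left(-6869\right)} = \left(- \frac{50}{137}\right) \left(- \frac{1}{6869}\right) = \frac{50}{941053}$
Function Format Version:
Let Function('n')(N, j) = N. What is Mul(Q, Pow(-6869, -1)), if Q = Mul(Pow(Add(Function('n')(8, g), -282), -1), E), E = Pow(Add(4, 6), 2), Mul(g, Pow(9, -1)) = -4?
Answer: Rational(50, 941053) ≈ 5.3132e-5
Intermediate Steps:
g = -36 (g = Mul(9, -4) = -36)
E = 100 (E = Pow(10, 2) = 100)
Q = Rational(-50, 137) (Q = Mul(Pow(Add(8, -282), -1), 100) = Mul(Pow(-274, -1), 100) = Mul(Rational(-1, 274), 100) = Rational(-50, 137) ≈ -0.36496)
Mul(Q, Pow(-6869, -1)) = Mul(Rational(-50, 137), Pow(-6869, -1)) = Mul(Rational(-50, 137), Rational(-1, 6869)) = Rational(50, 941053)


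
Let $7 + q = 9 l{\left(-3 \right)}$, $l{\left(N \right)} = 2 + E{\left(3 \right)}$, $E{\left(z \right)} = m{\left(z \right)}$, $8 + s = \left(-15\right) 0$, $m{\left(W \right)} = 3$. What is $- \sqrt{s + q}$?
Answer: $- \sqrt{30} \approx -5.4772$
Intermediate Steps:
$s = -8$ ($s = -8 - 0 = -8 + 0 = -8$)
$E{\left(z \right)} = 3$
$l{\left(N \right)} = 5$ ($l{\left(N \right)} = 2 + 3 = 5$)
$q = 38$ ($q = -7 + 9 \cdot 5 = -7 + 45 = 38$)
$- \sqrt{s + q} = - \sqrt{-8 + 38} = - \sqrt{30}$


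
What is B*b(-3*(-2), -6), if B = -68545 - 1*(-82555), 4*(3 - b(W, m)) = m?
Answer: 63045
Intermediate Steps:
b(W, m) = 3 - m/4
B = 14010 (B = -68545 + 82555 = 14010)
B*b(-3*(-2), -6) = 14010*(3 - ¼*(-6)) = 14010*(3 + 3/2) = 14010*(9/2) = 63045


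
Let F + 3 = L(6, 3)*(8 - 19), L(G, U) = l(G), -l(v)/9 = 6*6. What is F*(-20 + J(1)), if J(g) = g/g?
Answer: -67659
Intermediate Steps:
l(v) = -324 (l(v) = -54*6 = -9*36 = -324)
J(g) = 1
L(G, U) = -324
F = 3561 (F = -3 - 324*(8 - 19) = -3 - 324*(-11) = -3 + 3564 = 3561)
F*(-20 + J(1)) = 3561*(-20 + 1) = 3561*(-19) = -67659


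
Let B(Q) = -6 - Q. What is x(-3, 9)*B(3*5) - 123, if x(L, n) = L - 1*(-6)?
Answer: -186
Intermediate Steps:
x(L, n) = 6 + L (x(L, n) = L + 6 = 6 + L)
x(-3, 9)*B(3*5) - 123 = (6 - 3)*(-6 - 3*5) - 123 = 3*(-6 - 1*15) - 123 = 3*(-6 - 15) - 123 = 3*(-21) - 123 = -63 - 123 = -186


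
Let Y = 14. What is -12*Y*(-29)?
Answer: 4872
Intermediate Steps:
-12*Y*(-29) = -12*14*(-29) = -168*(-29) = 4872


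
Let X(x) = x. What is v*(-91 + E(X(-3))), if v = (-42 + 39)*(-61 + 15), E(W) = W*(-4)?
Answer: -10902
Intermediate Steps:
E(W) = -4*W
v = 138 (v = -3*(-46) = 138)
v*(-91 + E(X(-3))) = 138*(-91 - 4*(-3)) = 138*(-91 + 12) = 138*(-79) = -10902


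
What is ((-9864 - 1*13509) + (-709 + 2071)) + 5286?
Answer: -16725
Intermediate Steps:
((-9864 - 1*13509) + (-709 + 2071)) + 5286 = ((-9864 - 13509) + 1362) + 5286 = (-23373 + 1362) + 5286 = -22011 + 5286 = -16725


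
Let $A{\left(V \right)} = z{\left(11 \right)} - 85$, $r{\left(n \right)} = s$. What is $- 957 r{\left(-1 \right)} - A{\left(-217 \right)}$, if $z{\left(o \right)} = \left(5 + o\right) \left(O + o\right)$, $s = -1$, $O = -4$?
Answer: $930$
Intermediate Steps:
$r{\left(n \right)} = -1$
$z{\left(o \right)} = \left(-4 + o\right) \left(5 + o\right)$ ($z{\left(o \right)} = \left(5 + o\right) \left(-4 + o\right) = \left(-4 + o\right) \left(5 + o\right)$)
$A{\left(V \right)} = 27$ ($A{\left(V \right)} = \left(-20 + 11 + 11^{2}\right) - 85 = \left(-20 + 11 + 121\right) - 85 = 112 - 85 = 27$)
$- 957 r{\left(-1 \right)} - A{\left(-217 \right)} = \left(-957\right) \left(-1\right) - 27 = 957 - 27 = 930$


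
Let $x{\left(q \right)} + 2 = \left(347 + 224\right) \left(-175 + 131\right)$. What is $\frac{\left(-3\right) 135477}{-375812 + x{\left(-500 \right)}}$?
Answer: $\frac{135477}{133646} \approx 1.0137$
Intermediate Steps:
$x{\left(q \right)} = -25126$ ($x{\left(q \right)} = -2 + \left(347 + 224\right) \left(-175 + 131\right) = -2 + 571 \left(-44\right) = -2 - 25124 = -25126$)
$\frac{\left(-3\right) 135477}{-375812 + x{\left(-500 \right)}} = \frac{\left(-3\right) 135477}{-375812 - 25126} = - \frac{406431}{-400938} = \left(-406431\right) \left(- \frac{1}{400938}\right) = \frac{135477}{133646}$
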